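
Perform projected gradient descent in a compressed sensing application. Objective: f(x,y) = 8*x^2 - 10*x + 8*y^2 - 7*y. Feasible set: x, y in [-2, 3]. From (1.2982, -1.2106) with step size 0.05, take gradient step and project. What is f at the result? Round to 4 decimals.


Step 1: Compute gradient at (1.2982, -1.2106).
grad_x = 2*8*1.2982 - 10 = 10.7712
grad_y = 2*8*-1.2106 - 7 = -26.3696
Step 2: Gradient step.
x_raw = 1.2982 - 0.05*10.7712 = 0.7596
y_raw = -1.2106 - 0.05*-26.3696 = 0.1079
Step 3: Project onto [-2, 3].
x_proj = clip(0.7596) = 0.7596
y_proj = clip(0.1079) = 0.1079
Step 4: Evaluate f.
f(0.7596, 0.1079) = -3.642


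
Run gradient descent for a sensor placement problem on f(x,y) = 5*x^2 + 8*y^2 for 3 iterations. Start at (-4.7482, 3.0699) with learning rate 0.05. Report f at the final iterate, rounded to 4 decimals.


Gradient descent on f(x,y) = 5*x^2 + 8*y^2.
Starting point: (-4.7482, 3.0699), alpha = 0.05
Step 1: grad_x = 2*5*-4.7482 = -47.482, grad_y = 2*8*3.0699 = 49.1184
  x_1 = -4.7482 - 0.05*-47.482 = -2.3741
  y_1 = 3.0699 - 0.05*49.1184 = 0.614
Step 2: grad_x = 2*5*-2.3741 = -23.741, grad_y = 2*8*0.614 = 9.8237
  x_2 = -2.3741 - 0.05*-23.741 = -1.1871
  y_2 = 0.614 - 0.05*9.8237 = 0.1228
Step 3: grad_x = 2*5*-1.1871 = -11.8705, grad_y = 2*8*0.1228 = 1.9647
  x_3 = -1.1871 - 0.05*-11.8705 = -0.5935
  y_3 = 0.1228 - 0.05*1.9647 = 0.0246
f(-0.5935, 0.0246) = 5*(-0.5935)^2 + 8*0.0246^2 = 1.7662


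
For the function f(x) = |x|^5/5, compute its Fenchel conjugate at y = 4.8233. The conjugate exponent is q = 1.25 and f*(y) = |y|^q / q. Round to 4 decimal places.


The conjugate exponent q satisfies 1/p + 1/q = 1.
p = 5, so q = 5/(5 - 1) = 1.25
|y|^q = 4.8233^1.25 = 7.1479
f*(4.8233) = 7.1479 / 1.25 = 5.7183


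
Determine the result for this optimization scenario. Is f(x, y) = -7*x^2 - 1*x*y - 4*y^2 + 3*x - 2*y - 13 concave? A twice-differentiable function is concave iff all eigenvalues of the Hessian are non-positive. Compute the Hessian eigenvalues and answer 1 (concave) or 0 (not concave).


The Hessian of f(x,y) = -7*x^2 - 1*x*y - 4*y^2 + 3*x - 2*y - 13 is:
H = [[-14, -1], [-1, -8]]
Trace = -14 - 8 = -22
Determinant = -14*-8 - (-1)^2 = 111
Discriminant = (-22)^2 - 4*111 = 40.0
Eigenvalues: lambda_1 = -14.1623, lambda_2 = -7.8377
The function is concave.

1


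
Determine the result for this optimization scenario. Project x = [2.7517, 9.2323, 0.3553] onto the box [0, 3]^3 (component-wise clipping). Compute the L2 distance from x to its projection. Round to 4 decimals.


Project each component onto [0, 3].
clip(2.7517) = 2.7517, clip(9.2323) = 3.0, clip(0.3553) = 0.3553
Projection = [2.7517, 3.0, 0.3553]
Squared diffs: [0.0, 38.8416, 0.0]
Distance = sqrt(38.8416) = 6.2323


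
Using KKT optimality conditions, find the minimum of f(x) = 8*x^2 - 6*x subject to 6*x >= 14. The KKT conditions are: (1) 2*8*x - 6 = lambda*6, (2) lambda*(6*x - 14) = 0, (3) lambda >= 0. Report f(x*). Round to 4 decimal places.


Step 1: Try lambda = 0 (constraint inactive).
x_unc = 6/(2*8) = 0.375
Check: 6*0.375 = 2.25 < 14 -- violated!
Step 2: Constraint must be active: 6*x = 14
x* = 14/6 = 7/3 = 2.3333 (rounded; the exact value 7/3 is used below)
lambda = (2*8*(7/3) - 6)/6 = 5.2222
Step 3: Compute optimal value.
f(x*) = 8*(7/3)^2 - 6*(7/3) = 29.5556


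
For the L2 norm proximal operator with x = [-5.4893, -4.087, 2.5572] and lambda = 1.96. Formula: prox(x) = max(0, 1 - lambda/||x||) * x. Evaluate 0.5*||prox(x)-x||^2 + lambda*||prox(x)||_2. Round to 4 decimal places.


Step 1: Compute ||x||.
||x|| = 7.3058
Step 2: Compute scaling factor.
scale = max(0, 1 - 1.96/7.3058) = 0.7317
Step 3: prox(x) = [-4.0166, -2.9905, 1.8712]
||prox(x)|| = 5.3458
Step 4: Proximal objective.
0.5*||prox-x||^2 = 1.9208
lambda*||prox|| = 10.4778
Total = 12.3986


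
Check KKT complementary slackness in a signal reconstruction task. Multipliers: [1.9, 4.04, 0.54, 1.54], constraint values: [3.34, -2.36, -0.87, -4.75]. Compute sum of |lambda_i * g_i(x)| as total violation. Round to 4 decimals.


KKT complementary slackness check:
lambda_1 * g_1 = 1.9 * 3.34 = 6.346
lambda_2 * g_2 = 4.04 * -2.36 = -9.5344
lambda_3 * g_3 = 0.54 * -0.87 = -0.4698
lambda_4 * g_4 = 1.54 * -4.75 = -7.315
Total violation = 6.346 + 9.5344 + 0.4698 + 7.315 = 23.6652


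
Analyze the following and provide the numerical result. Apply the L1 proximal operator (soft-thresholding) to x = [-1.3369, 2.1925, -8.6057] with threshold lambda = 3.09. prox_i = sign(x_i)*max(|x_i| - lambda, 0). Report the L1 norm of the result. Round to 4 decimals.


Soft-thresholding with lambda = 3.09:
prox(-1.3369) = sign(-1.3369)*max(|-1.3369| - 3.09, 0) = 0.0
prox(2.1925) = sign(2.1925)*max(|2.1925| - 3.09, 0) = 0.0
prox(-8.6057) = sign(-8.6057)*max(|-8.6057| - 3.09, 0) = -5.5157
prox(x) = [0.0, 0.0, -5.5157]
||prox(x)||_1 = 0.0 + 0.0 + 5.5157 = 5.5157


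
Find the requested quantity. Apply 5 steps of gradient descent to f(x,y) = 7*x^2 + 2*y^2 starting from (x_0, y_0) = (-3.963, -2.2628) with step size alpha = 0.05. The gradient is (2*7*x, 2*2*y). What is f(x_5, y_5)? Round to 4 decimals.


Gradient descent on f(x,y) = 7*x^2 + 2*y^2.
Starting point: (-3.963, -2.2628), alpha = 0.05
Step 1: grad_x = 2*7*-3.963 = -55.482, grad_y = 2*2*-2.2628 = -9.0512
  x_1 = -3.963 - 0.05*-55.482 = -1.1889
  y_1 = -2.2628 - 0.05*-9.0512 = -1.8102
Step 2: grad_x = 2*7*-1.1889 = -16.6446, grad_y = 2*2*-1.8102 = -7.241
  x_2 = -1.1889 - 0.05*-16.6446 = -0.3567
  y_2 = -1.8102 - 0.05*-7.241 = -1.4482
Step 3: grad_x = 2*7*-0.3567 = -4.9934, grad_y = 2*2*-1.4482 = -5.7928
  x_3 = -0.3567 - 0.05*-4.9934 = -0.107
  y_3 = -1.4482 - 0.05*-5.7928 = -1.1586
Step 4: grad_x = 2*7*-0.107 = -1.498, grad_y = 2*2*-1.1586 = -4.6342
  x_4 = -0.107 - 0.05*-1.498 = -0.0321
  y_4 = -1.1586 - 0.05*-4.6342 = -0.9268
Step 5: grad_x = 2*7*-0.0321 = -0.4494, grad_y = 2*2*-0.9268 = -3.7074
  x_5 = -0.0321 - 0.05*-0.4494 = -0.0096
  y_5 = -0.9268 - 0.05*-3.7074 = -0.7415
f(-0.0096, -0.7415) = 7*(-0.0096)^2 + 2*(-0.7415)^2 = 1.1002


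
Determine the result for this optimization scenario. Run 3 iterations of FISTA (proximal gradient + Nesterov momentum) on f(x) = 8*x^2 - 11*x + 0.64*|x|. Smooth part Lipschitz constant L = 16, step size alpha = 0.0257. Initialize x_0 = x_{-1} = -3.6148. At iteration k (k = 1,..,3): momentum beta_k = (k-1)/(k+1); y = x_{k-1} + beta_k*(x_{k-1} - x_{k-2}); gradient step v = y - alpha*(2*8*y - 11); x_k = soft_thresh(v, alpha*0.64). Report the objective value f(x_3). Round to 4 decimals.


FISTA on f(x) = 8*x^2 - 11*x + 0.64*|x|
L = 16, alpha = 0.0257
Iteration 1: beta = 0.0, y = -3.6148 + 0.0*(-3.6148 + 3.6148) = -3.6148
  grad(y) = -68.8368, v = y - alpha*grad = -1.8457
  prox(v) = soft_thresh(-1.8457, 0.0164) = -1.8292
Iteration 2: beta = 0.3333, y = -1.8292 + 0.3333*(-1.8292 + 3.6148) = -1.2341
  grad(y) = -30.745, v = y - alpha*grad = -0.4439
  prox(v) = soft_thresh(-0.4439, 0.0164) = -0.4275
Iteration 3: beta = 0.5, y = -0.4275 + 0.5*(-0.4275 + 1.8292) = 0.2734
  grad(y) = -6.6253, v = y - alpha*grad = 0.4437
  prox(v) = soft_thresh(0.4437, 0.0164) = 0.4272
f(x_3) = 8*0.4272^2 - 11*0.4272 + 0.64*|0.4272| = -2.9659


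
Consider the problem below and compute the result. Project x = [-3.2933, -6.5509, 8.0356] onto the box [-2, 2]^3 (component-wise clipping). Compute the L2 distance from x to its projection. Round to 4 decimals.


Project each component onto [-2, 2].
clip(-3.2933) = -2.0, clip(-6.5509) = -2.0, clip(8.0356) = 2.0
Projection = [-2.0, -2.0, 2.0]
Squared diffs: [1.6726, 20.7107, 36.4285]
Distance = sqrt(58.8118) = 7.6689


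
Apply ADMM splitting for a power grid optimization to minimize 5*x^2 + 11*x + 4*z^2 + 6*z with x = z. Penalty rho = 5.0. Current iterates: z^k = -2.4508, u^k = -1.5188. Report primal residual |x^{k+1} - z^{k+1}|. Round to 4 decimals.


ADMM iteration with rho = 5.0, z^k = -2.4508, u^k = -1.5188
Step 1: x-update.
Minimize 5*x^2 + 11*x + (5.0/2)*(x + 2.4508 - 1.5188)^2
FOC: (2*5 + 5.0)*x = -11 + 5.0*(-2.4508 + 1.5188)
x^{k+1} = -1.044
Step 2: z-update.
Minimize 4*z^2 + 6*z + (5.0/2)*(-1.044 - z - 1.5188)^2
FOC: (2*4 + 5.0)*z = -6 + 5.0*(-1.044 - 1.5188)
z^{k+1} = -1.4472
Step 3: u-update.
u^{k+1} = -1.5188 - 1.044 + 1.4472 = -1.1156
Step 4: Primal residual = |-1.044 + 1.4472| = 0.4032


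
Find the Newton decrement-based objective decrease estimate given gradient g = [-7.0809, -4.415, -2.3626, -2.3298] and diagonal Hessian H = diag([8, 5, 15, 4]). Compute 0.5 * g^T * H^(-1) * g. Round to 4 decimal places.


Step 1: H is diagonal, so H^(-1) * g = [-0.8851, -0.883, -0.1575, -0.5825].
Step 2: g^T H^(-1) g = sum_i g_i^2 / H_ii
  = (-7.0809)^2/8 + (-4.415)^2/5 + (-2.3626)^2/15 + (-2.3298)^2/4
  = 6.2674 + 3.8984 + 0.3721 + 1.357 = 11.895
Step 3: Objective decrease = 0.5 * g^T H^(-1) g = 5.9475


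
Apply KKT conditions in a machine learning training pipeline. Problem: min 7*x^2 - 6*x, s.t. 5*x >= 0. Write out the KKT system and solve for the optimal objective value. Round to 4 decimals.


Step 1: Try lambda = 0 (constraint inactive).
Stationarity: 2*7*x - 6 = 0
x* = 6/(2*7) = 3/7 = 0.4286 (rounded; the exact value 3/7 is used below)
Check constraint: 5*0.4286 = 2.143 >= 0 -- satisfied.
Step 2: Compute optimal value.
f(x*) = 7*(3/7)^2 - 6*(3/7) = -1.2857


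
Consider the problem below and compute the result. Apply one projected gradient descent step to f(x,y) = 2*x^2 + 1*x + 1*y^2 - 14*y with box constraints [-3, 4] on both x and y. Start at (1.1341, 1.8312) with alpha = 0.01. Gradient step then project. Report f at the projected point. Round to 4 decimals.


Step 1: Compute gradient at (1.1341, 1.8312).
grad_x = 2*2*1.1341 + 1 = 5.5364
grad_y = 2*1*1.8312 - 14 = -10.3376
Step 2: Gradient step.
x_raw = 1.1341 - 0.01*5.5364 = 1.0787
y_raw = 1.8312 - 0.01*-10.3376 = 1.9346
Step 3: Project onto [-3, 4].
x_proj = clip(1.0787) = 1.0787
y_proj = clip(1.9346) = 1.9346
Step 4: Evaluate f.
f(1.0787, 1.9346) = -19.9354


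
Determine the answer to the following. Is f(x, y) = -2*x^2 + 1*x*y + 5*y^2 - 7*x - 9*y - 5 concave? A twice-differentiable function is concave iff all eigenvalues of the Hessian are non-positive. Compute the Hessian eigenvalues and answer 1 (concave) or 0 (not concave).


The Hessian of f(x,y) = -2*x^2 + 1*x*y + 5*y^2 - 7*x - 9*y - 5 is:
H = [[-4, 1], [1, 10]]
Trace = -4 + 10 = 6
Determinant = -4*10 - (1)^2 = -41
Discriminant = (6)^2 - 4*-41 = 200.0
Eigenvalues: lambda_1 = -4.0711, lambda_2 = 10.0711
The function is not concave.

0


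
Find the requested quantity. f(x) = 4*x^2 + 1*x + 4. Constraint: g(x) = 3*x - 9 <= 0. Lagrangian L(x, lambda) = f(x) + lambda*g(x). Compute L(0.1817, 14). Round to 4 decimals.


Step 1: Evaluate f(x).
f(0.1817) = 4*0.1817^2 + 1*0.1817 + 4 = 4.3138
Step 2: Evaluate g(x).
g(0.1817) = 3*0.1817 - 9 = -8.4549
Step 3: Compute Lagrangian.
L = 4.3138 + 14*-8.4549 = -114.0548


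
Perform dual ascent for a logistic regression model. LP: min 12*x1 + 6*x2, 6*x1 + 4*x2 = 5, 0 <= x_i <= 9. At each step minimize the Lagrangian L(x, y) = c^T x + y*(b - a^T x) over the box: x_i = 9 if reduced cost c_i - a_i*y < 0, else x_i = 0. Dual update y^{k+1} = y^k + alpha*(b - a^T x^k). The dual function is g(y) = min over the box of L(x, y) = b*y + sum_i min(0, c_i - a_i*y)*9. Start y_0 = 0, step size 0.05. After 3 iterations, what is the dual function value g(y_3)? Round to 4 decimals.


Dual ascent for LP: min 12*x1 + 6*x2, 6*x1 + 4*x2 = 5, 0 <= x_i <= 9
Step 1: y^k = 0.0, reduced costs: (12.0, 6.0)
  x^k = (0.0, 0.0), subgradient = b - a^T x = 5.0
  y^{k+1} = 0.0 + 0.05*5.0 = 0.25
Step 2: y^k = 0.25, reduced costs: (10.5, 5.0)
  x^k = (0.0, 0.0), subgradient = b - a^T x = 5.0
  y^{k+1} = 0.25 + 0.05*5.0 = 0.5
Step 3: y^k = 0.5, reduced costs: (9.0, 4.0)
  x^k = (0.0, 0.0), subgradient = b - a^T x = 5.0
  y^{k+1} = 0.5 + 0.05*5.0 = 0.75
Dual objective at y_3 = 0.75: reduced costs (7.5, 3.0), box minimizer x = (0.0, 0.0)
g(y_3) = b*y + (c1 - a1*y)*x1 + (c2 - a2*y)*x2 = 5*0.75 + 7.5*0.0 + 3.0*0.0 = 3.75 + 0.0 + 0.0 = 3.75


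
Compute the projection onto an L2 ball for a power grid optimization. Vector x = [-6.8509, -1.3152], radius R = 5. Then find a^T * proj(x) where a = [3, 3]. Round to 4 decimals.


Step 1: Compute ||x|| (intermediates to 6 decimals).
||x|| = sqrt((-6.8509)^2 + (-1.3152)^2) = 6.976
Step 2: Project.
Since ||x|| > R, scale = R/||x|| = 5/6.976 = 0.716743, proj(x) = scale * x
proj(x) = [-4.910335, -0.94266]
Step 3: Dot product.
a^T * proj(x) = 3*(-4.910335) + 3*(-0.94266) = -17.559


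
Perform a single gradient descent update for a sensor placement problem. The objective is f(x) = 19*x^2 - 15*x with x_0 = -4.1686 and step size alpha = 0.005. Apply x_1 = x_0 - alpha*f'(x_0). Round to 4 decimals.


We compute the gradient at x_0 and apply the update.
f'(x) = 38*x - 15
f'(-4.1686) = 38*-4.1686 - 15 = -173.4068
x_1 = -4.1686 - 0.005*-173.4068 = -3.3016


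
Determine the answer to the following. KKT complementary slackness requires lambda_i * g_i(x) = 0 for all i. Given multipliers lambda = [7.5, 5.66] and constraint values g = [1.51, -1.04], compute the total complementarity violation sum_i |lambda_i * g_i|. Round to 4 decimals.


KKT complementary slackness check:
lambda_1 * g_1 = 7.5 * 1.51 = 11.325
lambda_2 * g_2 = 5.66 * -1.04 = -5.8864
Total violation = 11.325 + 5.8864 = 17.2114


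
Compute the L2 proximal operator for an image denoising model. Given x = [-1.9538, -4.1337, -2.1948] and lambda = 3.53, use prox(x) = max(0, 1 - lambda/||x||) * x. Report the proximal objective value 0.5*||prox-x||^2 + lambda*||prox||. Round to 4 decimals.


Step 1: Compute ||x||.
||x|| = 5.0717
Step 2: Compute scaling factor.
scale = max(0, 1 - 3.53/5.0717) = 0.304
Step 3: prox(x) = [-0.5939, -1.2566, -0.6672]
||prox(x)|| = 1.5417
Step 4: Proximal objective.
0.5*||prox-x||^2 = 6.2305
lambda*||prox|| = 5.4422
Total = 11.6726


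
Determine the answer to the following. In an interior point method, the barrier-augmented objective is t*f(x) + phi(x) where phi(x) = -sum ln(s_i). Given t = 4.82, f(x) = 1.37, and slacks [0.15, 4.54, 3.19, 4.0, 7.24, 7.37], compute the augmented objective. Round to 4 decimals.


Step 1: Compute log-barrier.
ln values: [-1.8971, 1.5129, 1.16, 1.3863, 1.9796, 1.9974]
phi = -(-1.8971 + 1.5129 + 1.16 + 1.3863 + 1.9796 + 1.9974) = -6.1392
Step 2: Compute augmented objective.
t*f(x) = 4.82*1.37 = 6.6034
Total = 6.6034 - 6.1392 = 0.4642


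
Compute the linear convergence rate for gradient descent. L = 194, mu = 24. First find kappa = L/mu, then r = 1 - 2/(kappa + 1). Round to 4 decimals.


Step 1: Compute the condition number.
kappa = L/mu = 194/24 = 8.0833
Step 2: Compute the convergence rate.
r = 1 - 2/(kappa + 1) = 1 - 2*mu/(L + mu) = (L - mu)/(L + mu) = 170/218 = 0.7798


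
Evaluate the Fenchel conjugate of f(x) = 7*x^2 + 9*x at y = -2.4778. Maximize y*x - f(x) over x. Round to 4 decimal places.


f*(y) = sup_x {y*x - a*x^2 - b*x} = sup_x {(y-b)*x - a*x^2}
FOC: (y - b) - 2a*x = 0 => x* = (y - b)/(2a)
x* = (-2.4778 - 9)/(2*7) = -0.8198
f*(-2.4778) = (y-b)^2/(4a) = (-2.4778 - 9)^2/(4*7)
= 131.7399/28 = 4.705


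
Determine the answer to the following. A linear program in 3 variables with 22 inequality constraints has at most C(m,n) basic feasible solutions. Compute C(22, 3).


Each vertex corresponds to some choice of n active constraints out of m, so the number of vertices is at most C(m, n) = m! / (n!(m-n)!).
m = 22, n = 3
Numerator: 22 * 21 * 20
Denominator: 3! = 6
C(22, 3) = 1540


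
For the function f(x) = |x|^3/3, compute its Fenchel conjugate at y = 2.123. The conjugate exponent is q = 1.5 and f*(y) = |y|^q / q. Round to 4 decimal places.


The conjugate exponent q satisfies 1/p + 1/q = 1.
p = 3, so q = 3/(3 - 1) = 1.5
|y|^q = 2.123^1.5 = 3.0933
f*(2.123) = 3.0933 / 1.5 = 2.0622


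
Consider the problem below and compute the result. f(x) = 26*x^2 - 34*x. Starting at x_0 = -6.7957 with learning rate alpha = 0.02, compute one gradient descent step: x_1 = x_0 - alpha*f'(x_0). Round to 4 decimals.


We compute the gradient at x_0 and apply the update.
f'(x) = 52*x - 34
f'(-6.7957) = 52*-6.7957 - 34 = -387.3764
x_1 = -6.7957 - 0.02*-387.3764 = 0.9518


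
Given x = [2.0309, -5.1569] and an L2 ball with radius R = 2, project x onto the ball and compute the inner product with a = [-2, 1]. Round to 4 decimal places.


Step 1: Compute ||x|| (intermediates to 6 decimals).
||x|| = sqrt(2.0309^2 + (-5.1569)^2) = 5.542398
Step 2: Project.
Since ||x|| > R, scale = R/||x|| = 2/5.542398 = 0.360855, proj(x) = scale * x
proj(x) = [0.73286, -1.860893]
Step 3: Dot product.
a^T * proj(x) = -2*0.73286 + 1*(-1.860893) = -3.3266


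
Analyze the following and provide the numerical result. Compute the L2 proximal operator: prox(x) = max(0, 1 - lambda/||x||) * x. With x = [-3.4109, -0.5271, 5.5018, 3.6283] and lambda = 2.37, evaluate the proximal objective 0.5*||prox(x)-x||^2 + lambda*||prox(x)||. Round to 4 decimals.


Step 1: Compute ||x||.
||x|| = 7.4395
Step 2: Compute scaling factor.
scale = max(0, 1 - 2.37/7.4395) = 0.6814
Step 3: prox(x) = [-2.3243, -0.3592, 3.7491, 2.4724]
||prox(x)|| = 5.0695
Step 4: Proximal objective.
0.5*||prox-x||^2 = 2.8085
lambda*||prox|| = 12.0147
Total = 14.8232


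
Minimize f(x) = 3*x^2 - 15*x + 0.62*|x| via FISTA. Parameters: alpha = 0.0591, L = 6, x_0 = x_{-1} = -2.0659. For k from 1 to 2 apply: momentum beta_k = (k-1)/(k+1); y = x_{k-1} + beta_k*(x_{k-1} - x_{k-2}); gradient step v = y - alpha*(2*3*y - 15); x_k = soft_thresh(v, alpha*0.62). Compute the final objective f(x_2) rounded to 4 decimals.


FISTA on f(x) = 3*x^2 - 15*x + 0.62*|x|
L = 6, alpha = 0.0591
Iteration 1: beta = 0.0, y = -2.0659 + 0.0*(-2.0659 + 2.0659) = -2.0659
  grad(y) = -27.3954, v = y - alpha*grad = -0.4468
  prox(v) = soft_thresh(-0.4468, 0.0366) = -0.4102
Iteration 2: beta = 0.3333, y = -0.4102 + 0.3333*(-0.4102 + 2.0659) = 0.1417
  grad(y) = -14.1497, v = y - alpha*grad = 0.978
  prox(v) = soft_thresh(0.978, 0.0366) = 0.9413
f(x_2) = 3*0.9413^2 - 15*0.9413 + 0.62*|0.9413| = -10.8779


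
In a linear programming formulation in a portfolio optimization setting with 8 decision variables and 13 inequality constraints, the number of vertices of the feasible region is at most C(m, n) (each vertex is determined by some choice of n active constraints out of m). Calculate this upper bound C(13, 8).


Each vertex corresponds to some choice of n active constraints out of m, so the number of vertices is at most C(m, n) = m! / (n!(m-n)!).
m = 13, n = 8
Numerator: 13 * 12 * 11 * 10 * 9 * 8 * 7 * 6
Denominator: 8! = 40320
C(13, 8) = 1287


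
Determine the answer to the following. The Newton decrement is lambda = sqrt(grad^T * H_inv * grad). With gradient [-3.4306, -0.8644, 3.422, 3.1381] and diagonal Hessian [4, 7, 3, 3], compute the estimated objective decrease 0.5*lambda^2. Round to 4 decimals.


Step 1: H is diagonal, so H^(-1) * g = [-0.8577, -0.1235, 1.1407, 1.046].
Step 2: g^T H^(-1) g = sum_i g_i^2 / H_ii
  = (-3.4306)^2/4 + (-0.8644)^2/7 + (3.422)^2/3 + (3.1381)^2/3
  = 2.9423 + 0.1067 + 3.9034 + 3.2826 = 10.2349
Step 3: Objective decrease = 0.5 * g^T H^(-1) g = 5.1175


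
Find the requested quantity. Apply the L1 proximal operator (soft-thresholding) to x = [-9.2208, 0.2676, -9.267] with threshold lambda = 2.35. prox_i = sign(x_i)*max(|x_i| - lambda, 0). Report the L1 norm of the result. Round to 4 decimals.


Soft-thresholding with lambda = 2.35:
prox(-9.2208) = sign(-9.2208)*max(|-9.2208| - 2.35, 0) = -6.8708
prox(0.2676) = sign(0.2676)*max(|0.2676| - 2.35, 0) = 0.0
prox(-9.267) = sign(-9.267)*max(|-9.267| - 2.35, 0) = -6.917
prox(x) = [-6.8708, 0.0, -6.917]
||prox(x)||_1 = 6.8708 + 0.0 + 6.917 = 13.7878


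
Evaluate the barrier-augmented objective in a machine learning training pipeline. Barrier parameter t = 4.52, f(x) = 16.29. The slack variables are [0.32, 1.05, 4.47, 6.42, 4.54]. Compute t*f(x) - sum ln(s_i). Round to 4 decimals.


Step 1: Compute log-barrier.
ln values: [-1.1394, 0.0488, 1.4974, 1.8594, 1.5129]
phi = -(-1.1394 + 0.0488 + 1.4974 + 1.8594 + 1.5129) = -3.7791
Step 2: Compute augmented objective.
t*f(x) = 4.52*16.29 = 73.6308
Total = 73.6308 - 3.7791 = 69.8517


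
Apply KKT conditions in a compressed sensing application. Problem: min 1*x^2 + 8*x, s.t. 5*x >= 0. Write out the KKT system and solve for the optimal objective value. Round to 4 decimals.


Step 1: Try lambda = 0 (constraint inactive).
x_unc = -8/(2*1) = -4.0
Check: 5*-4.0 = -20.0 < 0 -- violated!
Step 2: Constraint must be active: 5*x = 0
x* = 0/5 = 0.0
lambda = (2*1*0.0 + 8)/5 = 1.6
Step 3: Compute optimal value.
f(x*) = 1*0.0^2 + 8*0.0 = 0.0


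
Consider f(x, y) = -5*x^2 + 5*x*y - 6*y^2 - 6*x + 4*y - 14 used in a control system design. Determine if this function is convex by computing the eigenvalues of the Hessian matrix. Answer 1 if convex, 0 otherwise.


The Hessian of f(x,y) = -5*x^2 + 5*x*y - 6*y^2 - 6*x + 4*y - 14 is:
H = [[-10, 5], [5, -12]]
Trace = -10 - 12 = -22
Determinant = -10*-12 - (5)^2 = 95
Discriminant = (-22)^2 - 4*95 = 104.0
Eigenvalues: lambda_1 = -16.099, lambda_2 = -5.901
The function is not convex.

0


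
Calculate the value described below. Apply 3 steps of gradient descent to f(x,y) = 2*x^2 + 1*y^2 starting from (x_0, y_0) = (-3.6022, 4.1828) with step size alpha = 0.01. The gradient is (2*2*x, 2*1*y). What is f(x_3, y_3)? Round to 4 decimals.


Gradient descent on f(x,y) = 2*x^2 + 1*y^2.
Starting point: (-3.6022, 4.1828), alpha = 0.01
Step 1: grad_x = 2*2*-3.6022 = -14.4088, grad_y = 2*1*4.1828 = 8.3656
  x_1 = -3.6022 - 0.01*-14.4088 = -3.4581
  y_1 = 4.1828 - 0.01*8.3656 = 4.0991
Step 2: grad_x = 2*2*-3.4581 = -13.8324, grad_y = 2*1*4.0991 = 8.1983
  x_2 = -3.4581 - 0.01*-13.8324 = -3.3198
  y_2 = 4.0991 - 0.01*8.1983 = 4.0172
Step 3: grad_x = 2*2*-3.3198 = -13.2792, grad_y = 2*1*4.0172 = 8.0343
  x_3 = -3.3198 - 0.01*-13.2792 = -3.187
  y_3 = 4.0172 - 0.01*8.0343 = 3.9368
f(-3.187, 3.9368) = 2*(-3.187)^2 + 1*3.9368^2 = 35.8124


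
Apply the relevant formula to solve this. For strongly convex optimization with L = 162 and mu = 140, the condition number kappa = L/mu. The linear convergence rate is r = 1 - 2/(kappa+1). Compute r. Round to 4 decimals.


Step 1: Compute the condition number.
kappa = L/mu = 162/140 = 1.1571
Step 2: Compute the convergence rate.
r = 1 - 2/(kappa + 1) = 1 - 2*mu/(L + mu) = (L - mu)/(L + mu) = 22/302 = 0.0728


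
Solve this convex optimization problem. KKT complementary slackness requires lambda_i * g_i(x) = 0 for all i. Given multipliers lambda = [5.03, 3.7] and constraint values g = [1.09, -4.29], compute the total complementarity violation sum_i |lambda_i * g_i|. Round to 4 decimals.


KKT complementary slackness check:
lambda_1 * g_1 = 5.03 * 1.09 = 5.4827
lambda_2 * g_2 = 3.7 * -4.29 = -15.873
Total violation = 5.4827 + 15.873 = 21.3557


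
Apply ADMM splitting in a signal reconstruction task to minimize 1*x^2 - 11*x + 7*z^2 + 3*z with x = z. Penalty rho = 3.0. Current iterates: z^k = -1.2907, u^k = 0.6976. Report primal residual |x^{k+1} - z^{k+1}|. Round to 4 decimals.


ADMM iteration with rho = 3.0, z^k = -1.2907, u^k = 0.6976
Step 1: x-update.
Minimize 1*x^2 - 11*x + (3.0/2)*(x + 1.2907 + 0.6976)^2
FOC: (2*1 + 3.0)*x = 11 + 3.0*(-1.2907 - 0.6976)
x^{k+1} = 1.007
Step 2: z-update.
Minimize 7*z^2 + 3*z + (3.0/2)*(1.007 - z + 0.6976)^2
FOC: (2*7 + 3.0)*z = -3 + 3.0*(1.007 + 0.6976)
z^{k+1} = 0.1243
Step 3: u-update.
u^{k+1} = 0.6976 + 1.007 - 0.1243 = 1.5803
Step 4: Primal residual = |1.007 - 0.1243| = 0.8827


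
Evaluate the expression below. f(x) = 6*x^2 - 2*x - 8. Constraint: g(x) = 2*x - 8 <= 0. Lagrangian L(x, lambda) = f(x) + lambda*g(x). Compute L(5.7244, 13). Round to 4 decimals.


Step 1: Evaluate f(x).
f(5.7244) = 6*5.7244^2 - 2*5.7244 - 8 = 177.1637
Step 2: Evaluate g(x).
g(5.7244) = 2*5.7244 - 8 = 3.4488
Step 3: Compute Lagrangian.
L = 177.1637 + 13*3.4488 = 221.9981


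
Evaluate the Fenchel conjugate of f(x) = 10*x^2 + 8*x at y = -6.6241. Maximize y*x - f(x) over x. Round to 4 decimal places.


f*(y) = sup_x {y*x - a*x^2 - b*x} = sup_x {(y-b)*x - a*x^2}
FOC: (y - b) - 2a*x = 0 => x* = (y - b)/(2a)
x* = (-6.6241 - 8)/(2*10) = -0.7312
f*(-6.6241) = (y-b)^2/(4a) = (-6.6241 - 8)^2/(4*10)
= 213.8643/40 = 5.3466


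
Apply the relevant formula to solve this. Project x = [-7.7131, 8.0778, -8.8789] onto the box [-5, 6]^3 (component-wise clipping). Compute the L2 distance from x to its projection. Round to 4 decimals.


Project each component onto [-5, 6].
clip(-7.7131) = -5.0, clip(8.0778) = 6.0, clip(-8.8789) = -5.0
Projection = [-5.0, 6.0, -5.0]
Squared diffs: [7.3609, 4.3173, 15.0459]
Distance = sqrt(26.7241) = 5.1695


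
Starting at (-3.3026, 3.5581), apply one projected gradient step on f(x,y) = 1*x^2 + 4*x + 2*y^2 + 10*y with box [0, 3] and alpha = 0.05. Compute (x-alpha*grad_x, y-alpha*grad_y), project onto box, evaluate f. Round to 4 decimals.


Step 1: Compute gradient at (-3.3026, 3.5581).
grad_x = 2*1*-3.3026 + 4 = -2.6052
grad_y = 2*2*3.5581 + 10 = 24.2324
Step 2: Gradient step.
x_raw = -3.3026 - 0.05*-2.6052 = -3.1723
y_raw = 3.5581 - 0.05*24.2324 = 2.3465
Step 3: Project onto [0, 3].
x_proj = clip(-3.1723) = 0.0
y_proj = clip(2.3465) = 2.3465
Step 4: Evaluate f.
f(0.0, 2.3465) = 34.4767


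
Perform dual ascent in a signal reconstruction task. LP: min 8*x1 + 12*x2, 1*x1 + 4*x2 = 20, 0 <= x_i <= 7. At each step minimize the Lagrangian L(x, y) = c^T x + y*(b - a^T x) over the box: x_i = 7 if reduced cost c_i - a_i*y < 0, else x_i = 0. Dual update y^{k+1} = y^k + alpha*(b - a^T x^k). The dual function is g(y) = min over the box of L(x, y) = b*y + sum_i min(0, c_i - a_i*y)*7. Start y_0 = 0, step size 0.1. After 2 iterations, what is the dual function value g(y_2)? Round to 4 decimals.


Dual ascent for LP: min 8*x1 + 12*x2, 1*x1 + 4*x2 = 20, 0 <= x_i <= 7
Step 1: y^k = 0.0, reduced costs: (8.0, 12.0)
  x^k = (0.0, 0.0), subgradient = b - a^T x = 20.0
  y^{k+1} = 0.0 + 0.1*20.0 = 2.0
Step 2: y^k = 2.0, reduced costs: (6.0, 4.0)
  x^k = (0.0, 0.0), subgradient = b - a^T x = 20.0
  y^{k+1} = 2.0 + 0.1*20.0 = 4.0
Dual objective at y_2 = 4.0: reduced costs (4.0, -4.0), box minimizer x = (0.0, 7.0)
g(y_2) = b*y + (c1 - a1*y)*x1 + (c2 - a2*y)*x2 = 20*4.0 + 4.0*0.0 + (-4.0)*7.0 = 80.0 + 0.0 - 28.0 = 52.0


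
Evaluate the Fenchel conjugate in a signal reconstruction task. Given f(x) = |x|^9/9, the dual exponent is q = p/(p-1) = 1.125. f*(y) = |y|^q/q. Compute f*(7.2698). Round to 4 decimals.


The conjugate exponent q satisfies 1/p + 1/q = 1.
p = 9, so q = 9/(9 - 1) = 1.125
|y|^q = 7.2698^1.125 = 9.3156
f*(7.2698) = 9.3156 / 1.125 = 8.2806


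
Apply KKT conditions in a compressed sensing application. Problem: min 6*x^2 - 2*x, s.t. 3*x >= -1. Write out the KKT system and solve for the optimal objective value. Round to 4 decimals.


Step 1: Try lambda = 0 (constraint inactive).
Stationarity: 2*6*x - 2 = 0
x* = 2/(2*6) = 1/6 = 0.1667 (rounded; the exact value 1/6 is used below)
Check constraint: 3*0.1667 = 0.5001 >= -1 -- satisfied.
Step 2: Compute optimal value.
f(x*) = 6*(1/6)^2 - 2*(1/6) = -0.1667


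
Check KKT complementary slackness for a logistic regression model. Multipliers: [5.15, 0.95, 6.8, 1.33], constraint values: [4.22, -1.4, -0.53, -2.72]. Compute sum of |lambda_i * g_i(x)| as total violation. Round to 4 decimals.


KKT complementary slackness check:
lambda_1 * g_1 = 5.15 * 4.22 = 21.733
lambda_2 * g_2 = 0.95 * -1.4 = -1.33
lambda_3 * g_3 = 6.8 * -0.53 = -3.604
lambda_4 * g_4 = 1.33 * -2.72 = -3.6176
Total violation = 21.733 + 1.33 + 3.604 + 3.6176 = 30.2846


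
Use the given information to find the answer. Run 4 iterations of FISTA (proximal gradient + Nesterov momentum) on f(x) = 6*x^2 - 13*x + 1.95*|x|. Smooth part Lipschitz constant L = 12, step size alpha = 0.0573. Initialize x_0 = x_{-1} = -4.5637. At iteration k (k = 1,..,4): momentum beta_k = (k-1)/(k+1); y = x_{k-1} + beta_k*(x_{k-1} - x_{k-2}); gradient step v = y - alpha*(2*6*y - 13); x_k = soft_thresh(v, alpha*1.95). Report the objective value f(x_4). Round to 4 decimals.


FISTA on f(x) = 6*x^2 - 13*x + 1.95*|x|
L = 12, alpha = 0.0573
Iteration 1: beta = 0.0, y = -4.5637 + 0.0*(-4.5637 + 4.5637) = -4.5637
  grad(y) = -67.7644, v = y - alpha*grad = -0.6808
  prox(v) = soft_thresh(-0.6808, 0.1117) = -0.5691
Iteration 2: beta = 0.3333, y = -0.5691 + 0.3333*(-0.5691 + 4.5637) = 0.7625
  grad(y) = -3.8502, v = y - alpha*grad = 0.9831
  prox(v) = soft_thresh(0.9831, 0.1117) = 0.8714
Iteration 3: beta = 0.5, y = 0.8714 + 0.5*(0.8714 + 0.5691) = 1.5916
  grad(y) = 6.0989, v = y - alpha*grad = 1.2421
  prox(v) = soft_thresh(1.2421, 0.1117) = 1.1304
Iteration 4: beta = 0.6, y = 1.1304 + 0.6*(1.1304 - 0.8714) = 1.2858
  grad(y) = 2.4294, v = y - alpha*grad = 1.1466
  prox(v) = soft_thresh(1.1466, 0.1117) = 1.0348
f(x_4) = 6*1.0348^2 - 13*1.0348 + 1.95*|1.0348| = -5.0096


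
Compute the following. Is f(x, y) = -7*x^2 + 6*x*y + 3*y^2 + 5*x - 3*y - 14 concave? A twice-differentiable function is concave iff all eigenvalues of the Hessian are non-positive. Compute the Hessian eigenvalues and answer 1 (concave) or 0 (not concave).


The Hessian of f(x,y) = -7*x^2 + 6*x*y + 3*y^2 + 5*x - 3*y - 14 is:
H = [[-14, 6], [6, 6]]
Trace = -14 + 6 = -8
Determinant = -14*6 - (6)^2 = -120
Discriminant = (-8)^2 - 4*-120 = 544.0
Eigenvalues: lambda_1 = -15.6619, lambda_2 = 7.6619
The function is not concave.

0


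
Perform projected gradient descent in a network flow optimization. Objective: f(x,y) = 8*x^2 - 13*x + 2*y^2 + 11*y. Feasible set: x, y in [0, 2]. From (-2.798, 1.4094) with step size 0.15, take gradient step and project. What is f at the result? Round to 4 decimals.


Step 1: Compute gradient at (-2.798, 1.4094).
grad_x = 2*8*-2.798 - 13 = -57.768
grad_y = 2*2*1.4094 + 11 = 16.6376
Step 2: Gradient step.
x_raw = -2.798 - 0.15*-57.768 = 5.8672
y_raw = 1.4094 - 0.15*16.6376 = -1.0862
Step 3: Project onto [0, 2].
x_proj = clip(5.8672) = 2.0
y_proj = clip(-1.0862) = 0.0
Step 4: Evaluate f.
f(2.0, 0.0) = 6.0


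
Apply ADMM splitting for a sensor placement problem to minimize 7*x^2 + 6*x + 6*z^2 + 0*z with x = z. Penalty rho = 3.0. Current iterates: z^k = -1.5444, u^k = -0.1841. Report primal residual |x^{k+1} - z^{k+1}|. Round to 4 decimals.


ADMM iteration with rho = 3.0, z^k = -1.5444, u^k = -0.1841
Step 1: x-update.
Minimize 7*x^2 + 6*x + (3.0/2)*(x + 1.5444 - 0.1841)^2
FOC: (2*7 + 3.0)*x = -6 + 3.0*(-1.5444 + 0.1841)
x^{k+1} = -0.593
Step 2: z-update.
Minimize 6*z^2 + 0*z + (3.0/2)*(-0.593 - z - 0.1841)^2
FOC: (2*6 + 3.0)*z = 0 + 3.0*(-0.593 - 0.1841)
z^{k+1} = -0.1554
Step 3: u-update.
u^{k+1} = -0.1841 - 0.593 + 0.1554 = -0.6217
Step 4: Primal residual = |-0.593 + 0.1554| = 0.4376


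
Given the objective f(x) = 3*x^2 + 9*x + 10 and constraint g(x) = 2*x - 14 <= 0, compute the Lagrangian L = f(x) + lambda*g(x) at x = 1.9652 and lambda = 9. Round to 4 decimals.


Step 1: Evaluate f(x).
f(1.9652) = 3*1.9652^2 + 9*1.9652 + 10 = 39.2728
Step 2: Evaluate g(x).
g(1.9652) = 2*1.9652 - 14 = -10.0696
Step 3: Compute Lagrangian.
L = 39.2728 + 9*-10.0696 = -51.3536


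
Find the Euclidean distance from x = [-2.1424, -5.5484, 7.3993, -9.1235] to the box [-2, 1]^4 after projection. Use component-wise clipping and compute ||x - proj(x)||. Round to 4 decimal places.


Project each component onto [-2, 1].
clip(-2.1424) = -2.0, clip(-5.5484) = -2.0, clip(7.3993) = 1.0, clip(-9.1235) = -2.0
Projection = [-2.0, -2.0, 1.0, -2.0]
Squared diffs: [0.0203, 12.5911, 40.951, 50.7443]
Distance = sqrt(104.3067) = 10.2131


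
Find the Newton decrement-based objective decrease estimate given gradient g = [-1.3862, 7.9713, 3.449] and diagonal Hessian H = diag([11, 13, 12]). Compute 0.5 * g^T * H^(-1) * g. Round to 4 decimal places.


Step 1: H is diagonal, so H^(-1) * g = [-0.126, 0.6132, 0.2874].
Step 2: g^T H^(-1) g = sum_i g_i^2 / H_ii
  = (-1.3862)^2/11 + (7.9713)^2/13 + (3.449)^2/12
  = 0.1747 + 4.8878 + 0.9913 = 6.0538
Step 3: Objective decrease = 0.5 * g^T H^(-1) g = 3.0269


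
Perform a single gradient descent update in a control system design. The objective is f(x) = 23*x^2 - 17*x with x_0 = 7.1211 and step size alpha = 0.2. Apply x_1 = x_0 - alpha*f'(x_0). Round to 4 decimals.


We compute the gradient at x_0 and apply the update.
f'(x) = 46*x - 17
f'(7.1211) = 46*7.1211 - 17 = 310.5706
x_1 = 7.1211 - 0.2*310.5706 = -54.993


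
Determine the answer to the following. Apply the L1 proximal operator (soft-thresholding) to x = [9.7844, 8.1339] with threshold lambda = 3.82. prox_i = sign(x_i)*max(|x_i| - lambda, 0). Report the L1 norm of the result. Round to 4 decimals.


Soft-thresholding with lambda = 3.82:
prox(9.7844) = sign(9.7844)*max(|9.7844| - 3.82, 0) = 5.9644
prox(8.1339) = sign(8.1339)*max(|8.1339| - 3.82, 0) = 4.3139
prox(x) = [5.9644, 4.3139]
||prox(x)||_1 = 5.9644 + 4.3139 = 10.2783


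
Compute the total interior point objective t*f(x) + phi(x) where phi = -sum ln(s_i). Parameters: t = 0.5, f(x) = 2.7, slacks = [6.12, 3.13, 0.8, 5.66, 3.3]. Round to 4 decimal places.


Step 1: Compute log-barrier.
ln values: [1.8116, 1.141, -0.2231, 1.7334, 1.1939]
phi = -(1.8116 + 1.141 - 0.2231 + 1.7334 + 1.1939) = -5.6568
Step 2: Compute augmented objective.
t*f(x) = 0.5*2.7 = 1.35
Total = 1.35 - 5.6568 = -4.3068


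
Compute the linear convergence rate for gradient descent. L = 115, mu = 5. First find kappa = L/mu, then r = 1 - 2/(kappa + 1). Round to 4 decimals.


Step 1: Compute the condition number.
kappa = L/mu = 115/5 = 23.0
Step 2: Compute the convergence rate.
r = 1 - 2/(kappa + 1) = 1 - 2*mu/(L + mu) = (L - mu)/(L + mu) = 110/120 = 0.9167


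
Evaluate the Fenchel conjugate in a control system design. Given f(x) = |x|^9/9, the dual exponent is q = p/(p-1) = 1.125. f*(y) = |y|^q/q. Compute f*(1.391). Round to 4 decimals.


The conjugate exponent q satisfies 1/p + 1/q = 1.
p = 9, so q = 9/(9 - 1) = 1.125
|y|^q = 1.391^1.125 = 1.4496
f*(1.391) = 1.4496 / 1.125 = 1.2885


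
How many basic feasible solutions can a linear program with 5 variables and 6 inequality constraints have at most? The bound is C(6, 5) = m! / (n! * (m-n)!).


Each vertex corresponds to some choice of n active constraints out of m, so the number of vertices is at most C(m, n) = m! / (n!(m-n)!).
m = 6, n = 5
Numerator: 6 * 5 * 4 * 3 * 2
Denominator: 5! = 120
C(6, 5) = 6


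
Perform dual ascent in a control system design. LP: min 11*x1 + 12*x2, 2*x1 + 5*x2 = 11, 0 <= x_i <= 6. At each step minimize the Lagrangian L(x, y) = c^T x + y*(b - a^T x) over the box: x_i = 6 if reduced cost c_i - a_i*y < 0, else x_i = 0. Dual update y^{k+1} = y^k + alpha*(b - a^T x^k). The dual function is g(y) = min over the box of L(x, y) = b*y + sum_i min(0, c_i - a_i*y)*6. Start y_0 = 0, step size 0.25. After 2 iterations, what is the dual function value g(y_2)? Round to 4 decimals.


Dual ascent for LP: min 11*x1 + 12*x2, 2*x1 + 5*x2 = 11, 0 <= x_i <= 6
Step 1: y^k = 0.0, reduced costs: (11.0, 12.0)
  x^k = (0.0, 0.0), subgradient = b - a^T x = 11.0
  y^{k+1} = 0.0 + 0.25*11.0 = 2.75
Step 2: y^k = 2.75, reduced costs: (5.5, -1.75)
  x^k = (0.0, 6.0), subgradient = b - a^T x = -19.0
  y^{k+1} = 2.75 + 0.25*-19.0 = -2.0
Dual objective at y_2 = -2.0: reduced costs (15.0, 22.0), box minimizer x = (0.0, 0.0)
g(y_2) = b*y + (c1 - a1*y)*x1 + (c2 - a2*y)*x2 = 11*(-2.0) + 15.0*0.0 + 22.0*0.0 = -22.0 + 0.0 + 0.0 = -22.0


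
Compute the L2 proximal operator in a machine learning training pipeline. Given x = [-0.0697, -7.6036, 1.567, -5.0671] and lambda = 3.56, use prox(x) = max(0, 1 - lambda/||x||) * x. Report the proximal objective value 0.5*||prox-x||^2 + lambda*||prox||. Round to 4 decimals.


Step 1: Compute ||x||.
||x|| = 9.271
Step 2: Compute scaling factor.
scale = max(0, 1 - 3.56/9.271) = 0.616
Step 3: prox(x) = [-0.0429, -4.6839, 0.9653, -3.1214]
||prox(x)|| = 5.711
Step 4: Proximal objective.
0.5*||prox-x||^2 = 6.3368
lambda*||prox|| = 20.3312
Total = 26.6678


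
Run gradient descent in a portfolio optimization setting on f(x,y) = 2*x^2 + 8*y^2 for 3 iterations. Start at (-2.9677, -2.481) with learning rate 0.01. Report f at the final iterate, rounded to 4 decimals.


Gradient descent on f(x,y) = 2*x^2 + 8*y^2.
Starting point: (-2.9677, -2.481), alpha = 0.01
Step 1: grad_x = 2*2*-2.9677 = -11.8708, grad_y = 2*8*-2.481 = -39.696
  x_1 = -2.9677 - 0.01*-11.8708 = -2.849
  y_1 = -2.481 - 0.01*-39.696 = -2.084
Step 2: grad_x = 2*2*-2.849 = -11.396, grad_y = 2*8*-2.084 = -33.3446
  x_2 = -2.849 - 0.01*-11.396 = -2.735
  y_2 = -2.084 - 0.01*-33.3446 = -1.7506
Step 3: grad_x = 2*2*-2.735 = -10.9401, grad_y = 2*8*-1.7506 = -28.0095
  x_3 = -2.735 - 0.01*-10.9401 = -2.6256
  y_3 = -1.7506 - 0.01*-28.0095 = -1.4705
f(-2.6256, -1.4705) = 2*(-2.6256)^2 + 8*(-1.4705)^2 = 31.0868


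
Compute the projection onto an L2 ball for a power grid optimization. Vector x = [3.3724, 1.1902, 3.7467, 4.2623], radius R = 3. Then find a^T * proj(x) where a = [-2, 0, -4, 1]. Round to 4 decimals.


Step 1: Compute ||x|| (intermediates to 6 decimals).
||x|| = sqrt(3.3724^2 + 1.1902^2 + 3.7467^2 + 4.2623^2) = 6.707803
Step 2: Project.
Since ||x|| > R, scale = R/||x|| = 3/6.707803 = 0.44724, proj(x) = scale * x
proj(x) = [1.508272, 0.532305, 1.675674, 1.906271]
Step 3: Dot product.
a^T * proj(x) = -2*1.508272 + 0*0.532305 - 4*1.675674 + 1*1.906271 = -7.813


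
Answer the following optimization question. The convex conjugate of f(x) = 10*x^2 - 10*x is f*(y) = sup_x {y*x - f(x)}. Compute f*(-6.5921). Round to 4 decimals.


f*(y) = sup_x {y*x - a*x^2 - b*x} = sup_x {(y-b)*x - a*x^2}
FOC: (y - b) - 2a*x = 0 => x* = (y - b)/(2a)
x* = (-6.5921 + 10)/(2*10) = 0.1704
f*(-6.5921) = (y-b)^2/(4a) = (-6.5921 + 10)^2/(4*10)
= 11.6138/40 = 0.2903


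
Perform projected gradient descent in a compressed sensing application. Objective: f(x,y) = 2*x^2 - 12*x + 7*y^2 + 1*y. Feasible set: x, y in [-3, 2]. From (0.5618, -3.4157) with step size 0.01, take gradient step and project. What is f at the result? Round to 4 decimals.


Step 1: Compute gradient at (0.5618, -3.4157).
grad_x = 2*2*0.5618 - 12 = -9.7528
grad_y = 2*7*-3.4157 + 1 = -46.8198
Step 2: Gradient step.
x_raw = 0.5618 - 0.01*-9.7528 = 0.6593
y_raw = -3.4157 - 0.01*-46.8198 = -2.9475
Step 3: Project onto [-3, 2].
x_proj = clip(0.6593) = 0.6593
y_proj = clip(-2.9475) = -2.9475
Step 4: Evaluate f.
f(0.6593, -2.9475) = 50.8244


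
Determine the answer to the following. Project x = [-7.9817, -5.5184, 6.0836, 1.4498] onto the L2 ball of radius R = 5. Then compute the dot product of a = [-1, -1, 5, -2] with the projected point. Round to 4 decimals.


Step 1: Compute ||x|| (intermediates to 6 decimals).
||x|| = sqrt((-7.9817)^2 + (-5.5184)^2 + 6.0836^2 + 1.4498^2) = 11.544366
Step 2: Project.
Since ||x|| > R, scale = R/||x|| = 5/11.544366 = 0.433112, proj(x) = scale * x
proj(x) = [-3.45697, -2.390085, 2.63488, 0.627926]
Step 3: Dot product.
a^T * proj(x) = -1*(-3.45697) - 1*(-2.390085) + 5*2.63488 - 2*0.627926 = 17.7656


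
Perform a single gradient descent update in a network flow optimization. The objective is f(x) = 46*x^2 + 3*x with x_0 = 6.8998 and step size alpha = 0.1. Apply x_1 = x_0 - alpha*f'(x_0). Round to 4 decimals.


We compute the gradient at x_0 and apply the update.
f'(x) = 92*x + 3
f'(6.8998) = 92*6.8998 + 3 = 637.7816
x_1 = 6.8998 - 0.1*637.7816 = -56.8784


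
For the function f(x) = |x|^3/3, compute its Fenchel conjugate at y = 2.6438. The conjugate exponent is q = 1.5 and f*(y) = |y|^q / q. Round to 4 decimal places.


The conjugate exponent q satisfies 1/p + 1/q = 1.
p = 3, so q = 3/(3 - 1) = 1.5
|y|^q = 2.6438^1.5 = 4.2988
f*(2.6438) = 4.2988 / 1.5 = 2.8658


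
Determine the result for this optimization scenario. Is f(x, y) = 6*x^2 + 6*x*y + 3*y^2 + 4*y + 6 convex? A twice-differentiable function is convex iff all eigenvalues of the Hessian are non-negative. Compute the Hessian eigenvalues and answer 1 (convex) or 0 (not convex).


The Hessian of f(x,y) = 6*x^2 + 6*x*y + 3*y^2 + 4*y + 6 is:
H = [[12, 6], [6, 6]]
Trace = 12 + 6 = 18
Determinant = 12*6 - (6)^2 = 36
Discriminant = (18)^2 - 4*36 = 180.0
Eigenvalues: lambda_1 = 2.2918, lambda_2 = 15.7082
The function is convex.

1
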